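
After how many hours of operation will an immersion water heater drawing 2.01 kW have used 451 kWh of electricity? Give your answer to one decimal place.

Hours = 451 kWh ÷ 2.01 kW = 224.4 h

224.4 h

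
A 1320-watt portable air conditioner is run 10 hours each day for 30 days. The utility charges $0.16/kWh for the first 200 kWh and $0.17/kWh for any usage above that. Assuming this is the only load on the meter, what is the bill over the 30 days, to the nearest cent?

Runtime = 10 h/day × 30 days = 300 h
Energy = 1.32 kW × 300 h = 396 kWh
Tier 1 (0–200 kWh): 200 × $0.16 = $32
Above 200 kWh: 196 × $0.17 = $33.32
Bill = $65.32

$65.32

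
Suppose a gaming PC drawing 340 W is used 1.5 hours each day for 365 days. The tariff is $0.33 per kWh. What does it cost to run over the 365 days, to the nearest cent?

Runtime = 1.5 h/day × 365 days = 547.5 h
Energy = 0.34 kW × 547.5 h = 186.15 kWh
Cost = 186.15 kWh × $0.33/kWh = $61.43

$61.43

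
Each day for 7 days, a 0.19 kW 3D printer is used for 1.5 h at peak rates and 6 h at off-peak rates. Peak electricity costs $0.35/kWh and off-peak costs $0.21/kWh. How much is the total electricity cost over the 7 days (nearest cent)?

Peak energy = 0.19 kW × 1.5 h × 7 = 1.995 kWh
Off-peak energy = 0.19 kW × 6 h × 7 = 7.98 kWh
Cost = 1.995 × $0.35 + 7.98 × $0.21 = $0.69825 + $1.6758 = $2.37

$2.37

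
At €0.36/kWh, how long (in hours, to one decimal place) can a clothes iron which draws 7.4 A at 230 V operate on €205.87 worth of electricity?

336.0 h

Power = 7.4 A × 230 V = 1702 W = 1.702 kW
Energy available = €205.87 ÷ €0.36/kWh = 571.8611 kWh
Hours = 571.8611 kWh ÷ 1.702 kW = 336.0 h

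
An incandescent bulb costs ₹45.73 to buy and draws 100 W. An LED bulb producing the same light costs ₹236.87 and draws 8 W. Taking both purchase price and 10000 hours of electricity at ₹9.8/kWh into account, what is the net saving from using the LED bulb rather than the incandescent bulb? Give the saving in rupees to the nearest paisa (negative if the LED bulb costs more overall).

incandescent bulb: ₹45.73 + (100/1000) kW × 10000 h × ₹9.8 = ₹45.73 + ₹9800 = ₹9845.73
LED bulb: ₹236.87 + (8/1000) kW × 10000 h × ₹9.8 = ₹236.87 + ₹784 = ₹1020.87
Saving = ₹9845.73 − ₹1020.87 = ₹8824.86

₹8824.86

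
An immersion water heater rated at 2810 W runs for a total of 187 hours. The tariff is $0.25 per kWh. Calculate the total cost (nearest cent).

$131.37

Energy = 2.81 kW × 187 h = 525.47 kWh
Cost = 525.47 kWh × $0.25/kWh = $131.37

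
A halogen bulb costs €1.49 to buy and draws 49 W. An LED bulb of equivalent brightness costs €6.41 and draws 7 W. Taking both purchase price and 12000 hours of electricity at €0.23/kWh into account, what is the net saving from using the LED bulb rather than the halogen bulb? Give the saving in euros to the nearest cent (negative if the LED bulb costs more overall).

halogen bulb: €1.49 + (49/1000) kW × 12000 h × €0.23 = €1.49 + €135.24 = €136.73
LED bulb: €6.41 + (7/1000) kW × 12000 h × €0.23 = €6.41 + €19.32 = €25.73
Saving = €136.73 − €25.73 = €111

€111.00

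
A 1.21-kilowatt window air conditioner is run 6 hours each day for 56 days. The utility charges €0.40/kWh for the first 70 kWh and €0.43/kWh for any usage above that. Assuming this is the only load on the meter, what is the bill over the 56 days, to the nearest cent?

€172.72

Runtime = 6 h/day × 56 days = 336 h
Energy = 1.21 kW × 336 h = 406.56 kWh
Tier 1 (0–70 kWh): 70 × €0.40 = €28
Above 70 kWh: 336.56 × €0.43 = €144.7208
Bill = €172.72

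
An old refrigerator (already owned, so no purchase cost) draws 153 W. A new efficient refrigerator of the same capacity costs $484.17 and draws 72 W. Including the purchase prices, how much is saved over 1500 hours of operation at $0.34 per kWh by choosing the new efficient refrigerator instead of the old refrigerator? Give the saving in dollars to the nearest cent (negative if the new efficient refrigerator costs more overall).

old refrigerator: $0.00 + (153/1000) kW × 1500 h × $0.34 = $0.00 + $78.03 = $78.03
new efficient refrigerator: $484.17 + (72/1000) kW × 1500 h × $0.34 = $484.17 + $36.72 = $520.89
Saving = $78.03 − $520.89 = −$442.86

-$442.86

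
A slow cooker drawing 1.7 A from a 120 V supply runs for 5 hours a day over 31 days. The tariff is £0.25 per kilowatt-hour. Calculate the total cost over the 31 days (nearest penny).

£7.91

Power = 1.7 A × 120 V = 204 W = 0.204 kW
Runtime = 5 h/day × 31 days = 155 h
Energy = 0.204 kW × 155 h = 31.62 kWh
Cost = 31.62 kWh × £0.25/kWh = £7.91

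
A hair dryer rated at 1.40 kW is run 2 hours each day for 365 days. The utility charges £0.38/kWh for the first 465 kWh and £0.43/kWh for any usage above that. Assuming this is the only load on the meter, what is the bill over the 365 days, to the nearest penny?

Runtime = 2 h/day × 365 days = 730 h
Energy = 1.4 kW × 730 h = 1022 kWh
Tier 1 (0–465 kWh): 465 × £0.38 = £176.7
Above 465 kWh: 557 × £0.43 = £239.51
Bill = £416.21

£416.21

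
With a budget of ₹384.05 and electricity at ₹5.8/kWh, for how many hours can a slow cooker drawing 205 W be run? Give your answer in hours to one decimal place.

323.0 h

Energy available = ₹384.05 ÷ ₹5.8/kWh = 66.2155 kWh
Hours = 66.2155 kWh ÷ 0.205 kW = 323.0 h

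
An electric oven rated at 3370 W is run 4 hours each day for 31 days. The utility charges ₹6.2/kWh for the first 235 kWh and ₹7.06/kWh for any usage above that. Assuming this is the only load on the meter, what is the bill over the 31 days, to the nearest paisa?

₹2748.13

Runtime = 4 h/day × 31 days = 124 h
Energy = 3.37 kW × 124 h = 417.88 kWh
Tier 1 (0–235 kWh): 235 × ₹6.2 = ₹1457
Above 235 kWh: 182.88 × ₹7.06 = ₹1291.1328
Bill = ₹2748.13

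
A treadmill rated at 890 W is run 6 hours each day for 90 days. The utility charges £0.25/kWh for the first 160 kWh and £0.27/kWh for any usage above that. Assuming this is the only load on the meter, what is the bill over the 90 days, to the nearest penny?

Runtime = 6 h/day × 90 days = 540 h
Energy = 0.89 kW × 540 h = 480.6 kWh
Tier 1 (0–160 kWh): 160 × £0.25 = £40
Above 160 kWh: 320.6 × £0.27 = £86.562
Bill = £126.56

£126.56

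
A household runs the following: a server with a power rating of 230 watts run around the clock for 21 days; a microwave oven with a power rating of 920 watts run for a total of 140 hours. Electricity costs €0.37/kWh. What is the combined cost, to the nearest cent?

server: Runtime = 24 h × 21 = 504 h
server: 0.23 kW × 504 h = 115.92 kWh
microwave oven: 0.92 kW × 140 h = 128.8 kWh
Total energy = 244.72 kWh
Cost = 244.72 × €0.37 = €90.55

€90.55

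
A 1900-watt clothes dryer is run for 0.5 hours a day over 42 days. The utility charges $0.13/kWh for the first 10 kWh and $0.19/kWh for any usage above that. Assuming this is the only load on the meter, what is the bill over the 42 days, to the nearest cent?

$6.98

Runtime = 0.5 h/day × 42 days = 21 h
Energy = 1.9 kW × 21 h = 39.9 kWh
Tier 1 (0–10 kWh): 10 × $0.13 = $1.3
Above 10 kWh: 29.9 × $0.19 = $5.681
Bill = $6.98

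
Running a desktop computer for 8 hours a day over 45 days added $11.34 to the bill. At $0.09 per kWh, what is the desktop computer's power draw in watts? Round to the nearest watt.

350 W

Energy = $11.34 ÷ $0.09/kWh = 126 kWh
Runtime = 8 h/day × 45 days = 360 h
Power = 126 kWh ÷ 360 h = 0.35 kW = 350 W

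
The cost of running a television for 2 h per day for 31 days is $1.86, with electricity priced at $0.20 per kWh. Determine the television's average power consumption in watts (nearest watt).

Energy = $1.86 ÷ $0.20/kWh = 9.3 kWh
Runtime = 2 h/day × 31 days = 62 h
Power = 9.3 kWh ÷ 62 h = 0.15 kW = 150 W

150 W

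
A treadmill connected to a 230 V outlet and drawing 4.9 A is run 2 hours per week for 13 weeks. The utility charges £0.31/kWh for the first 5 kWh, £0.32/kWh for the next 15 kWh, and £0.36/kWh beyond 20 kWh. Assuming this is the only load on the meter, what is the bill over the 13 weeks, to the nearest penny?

Power = 4.9 A × 230 V = 1127 W = 1.127 kW
Runtime = 2 h/week × 13 weeks = 26 h
Energy = 1.127 kW × 26 h = 29.302 kWh
Tier 1 (0–5 kWh): 5 × £0.31 = £1.55
Tier 2 (5–20 kWh): 15 × £0.32 = £4.8
Above 20 kWh: 9.302 × £0.36 = £3.34872
Bill = £9.70

£9.70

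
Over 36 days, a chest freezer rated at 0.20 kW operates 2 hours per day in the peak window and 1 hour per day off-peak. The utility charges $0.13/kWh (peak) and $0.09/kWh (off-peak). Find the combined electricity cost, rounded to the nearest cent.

Peak energy = 0.2 kW × 2 h × 36 = 14.4 kWh
Off-peak energy = 0.2 kW × 1 h × 36 = 7.2 kWh
Cost = 14.4 × $0.13 + 7.2 × $0.09 = $1.872 + $0.648 = $2.52

$2.52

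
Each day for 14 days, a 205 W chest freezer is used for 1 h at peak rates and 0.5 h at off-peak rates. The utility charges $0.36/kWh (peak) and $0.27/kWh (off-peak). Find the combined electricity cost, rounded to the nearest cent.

$1.42

Peak energy = 0.205 kW × 1 h × 14 = 2.87 kWh
Off-peak energy = 0.205 kW × 0.5 h × 14 = 1.435 kWh
Cost = 2.87 × $0.36 + 1.435 × $0.27 = $1.0332 + $0.38745 = $1.42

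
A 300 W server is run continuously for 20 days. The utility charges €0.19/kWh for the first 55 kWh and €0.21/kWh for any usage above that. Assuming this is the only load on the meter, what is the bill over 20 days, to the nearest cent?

€29.14

Runtime = 24 h × 20 = 480 h
Energy = 0.3 kW × 480 h = 144 kWh
Tier 1 (0–55 kWh): 55 × €0.19 = €10.45
Above 55 kWh: 89 × €0.21 = €18.69
Bill = €29.14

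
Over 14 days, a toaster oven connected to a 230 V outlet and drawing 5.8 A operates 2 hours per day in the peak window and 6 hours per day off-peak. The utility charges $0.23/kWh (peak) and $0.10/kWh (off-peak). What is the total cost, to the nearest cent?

Power = 5.8 A × 230 V = 1334 W = 1.334 kW
Peak energy = 1.334 kW × 2 h × 14 = 37.352 kWh
Off-peak energy = 1.334 kW × 6 h × 14 = 112.056 kWh
Cost = 37.352 × $0.23 + 112.056 × $0.10 = $8.59096 + $11.2056 = $19.80

$19.80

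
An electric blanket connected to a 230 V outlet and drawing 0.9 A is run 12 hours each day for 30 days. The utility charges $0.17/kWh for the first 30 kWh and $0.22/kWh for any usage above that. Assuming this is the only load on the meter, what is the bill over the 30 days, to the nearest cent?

$14.89

Power = 0.9 A × 230 V = 207 W = 0.207 kW
Runtime = 12 h/day × 30 days = 360 h
Energy = 0.207 kW × 360 h = 74.52 kWh
Tier 1 (0–30 kWh): 30 × $0.17 = $5.1
Above 30 kWh: 44.52 × $0.22 = $9.7944
Bill = $14.89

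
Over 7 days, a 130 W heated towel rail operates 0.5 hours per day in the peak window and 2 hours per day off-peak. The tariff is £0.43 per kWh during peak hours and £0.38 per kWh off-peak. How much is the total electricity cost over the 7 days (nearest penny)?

Peak energy = 0.13 kW × 0.5 h × 7 = 0.455 kWh
Off-peak energy = 0.13 kW × 2 h × 7 = 1.82 kWh
Cost = 0.455 × £0.43 + 1.82 × £0.38 = £0.19565 + £0.6916 = £0.89

£0.89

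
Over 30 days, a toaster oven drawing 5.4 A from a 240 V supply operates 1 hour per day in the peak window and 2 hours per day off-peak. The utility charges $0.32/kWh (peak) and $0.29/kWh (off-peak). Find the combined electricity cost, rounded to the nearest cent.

Power = 5.4 A × 240 V = 1296 W = 1.296 kW
Peak energy = 1.296 kW × 1 h × 30 = 38.88 kWh
Off-peak energy = 1.296 kW × 2 h × 30 = 77.76 kWh
Cost = 38.88 × $0.32 + 77.76 × $0.29 = $12.4416 + $22.5504 = $34.99

$34.99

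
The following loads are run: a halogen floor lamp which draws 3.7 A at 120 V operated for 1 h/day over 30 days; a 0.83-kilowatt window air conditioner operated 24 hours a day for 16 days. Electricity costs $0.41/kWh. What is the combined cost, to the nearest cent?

halogen floor lamp: Power = 3.7 A × 120 V = 444 W = 0.444 kW
halogen floor lamp: Runtime = 1 h/day × 30 days = 30 h
halogen floor lamp: 0.444 kW × 30 h = 13.32 kWh
window air conditioner: Runtime = 24 h × 16 = 384 h
window air conditioner: 0.83 kW × 384 h = 318.72 kWh
Total energy = 332.04 kWh
Cost = 332.04 × $0.41 = $136.14

$136.14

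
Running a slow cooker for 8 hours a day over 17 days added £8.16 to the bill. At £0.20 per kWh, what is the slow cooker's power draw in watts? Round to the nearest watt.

Energy = £8.16 ÷ £0.20/kWh = 40.8 kWh
Runtime = 8 h/day × 17 days = 136 h
Power = 40.8 kWh ÷ 136 h = 0.3 kW = 300 W

300 W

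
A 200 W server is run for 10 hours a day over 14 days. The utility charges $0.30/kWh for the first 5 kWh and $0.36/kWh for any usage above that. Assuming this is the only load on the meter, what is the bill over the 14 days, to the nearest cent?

$9.78

Runtime = 10 h/day × 14 days = 140 h
Energy = 0.2 kW × 140 h = 28 kWh
Tier 1 (0–5 kWh): 5 × $0.30 = $1.5
Above 5 kWh: 23 × $0.36 = $8.28
Bill = $9.78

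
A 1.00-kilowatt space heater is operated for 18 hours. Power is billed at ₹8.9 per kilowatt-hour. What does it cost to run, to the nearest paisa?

₹160.20

Energy = 1 kW × 18 h = 18 kWh
Cost = 18 kWh × ₹8.9/kWh = ₹160.20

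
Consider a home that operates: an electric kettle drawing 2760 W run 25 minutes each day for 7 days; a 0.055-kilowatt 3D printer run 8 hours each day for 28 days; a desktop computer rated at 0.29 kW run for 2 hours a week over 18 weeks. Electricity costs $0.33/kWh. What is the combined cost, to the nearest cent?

$10.17

electric kettle: Runtime = 25 min × 7 = 175 min = 2.916666… h
electric kettle: 2.76 kW × 2.916666… h = 8.05 kWh
3D printer: Runtime = 8 h/day × 28 days = 224 h
3D printer: 0.055 kW × 224 h = 12.32 kWh
desktop computer: Runtime = 2 h/week × 18 weeks = 36 h
desktop computer: 0.29 kW × 36 h = 10.44 kWh
Total energy = 30.81 kWh
Cost = 30.81 × $0.33 = $10.17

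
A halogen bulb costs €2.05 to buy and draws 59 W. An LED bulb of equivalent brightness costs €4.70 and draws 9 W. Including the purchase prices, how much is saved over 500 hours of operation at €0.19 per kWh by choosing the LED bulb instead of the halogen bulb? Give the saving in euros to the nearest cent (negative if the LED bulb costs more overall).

€2.10

halogen bulb: €2.05 + (59/1000) kW × 500 h × €0.19 = €2.05 + €5.605 = €7.655
LED bulb: €4.70 + (9/1000) kW × 500 h × €0.19 = €4.70 + €0.855 = €5.555
Saving = €7.655 − €5.555 = €2.1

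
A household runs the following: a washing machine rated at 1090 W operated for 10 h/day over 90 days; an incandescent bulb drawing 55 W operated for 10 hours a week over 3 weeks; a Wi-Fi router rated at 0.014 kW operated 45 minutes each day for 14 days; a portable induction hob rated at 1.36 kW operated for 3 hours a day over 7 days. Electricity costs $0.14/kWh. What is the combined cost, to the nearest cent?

$141.59

washing machine: Runtime = 10 h/day × 90 days = 900 h
washing machine: 1.09 kW × 900 h = 981 kWh
incandescent bulb: Runtime = 10 h/week × 3 weeks = 30 h
incandescent bulb: 0.055 kW × 30 h = 1.65 kWh
Wi-Fi router: Runtime = 45 min × 14 = 630 min = 10.5 h
Wi-Fi router: 0.014 kW × 10.5 h = 0.147 kWh
portable induction hob: Runtime = 3 h/day × 7 days = 21 h
portable induction hob: 1.36 kW × 21 h = 28.56 kWh
Total energy = 1011.357 kWh
Cost = 1011.357 × $0.14 = $141.59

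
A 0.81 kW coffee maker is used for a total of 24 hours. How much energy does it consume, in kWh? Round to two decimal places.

Energy = 0.81 kW × 24 h = 19.44 kWh

19.44 kWh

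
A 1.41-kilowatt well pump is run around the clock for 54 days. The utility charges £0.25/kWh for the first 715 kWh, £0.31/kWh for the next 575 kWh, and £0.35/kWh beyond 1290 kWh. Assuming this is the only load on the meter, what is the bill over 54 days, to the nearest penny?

£545.08

Runtime = 24 h × 54 = 1296 h
Energy = 1.41 kW × 1296 h = 1827.36 kWh
Tier 1 (0–715 kWh): 715 × £0.25 = £178.75
Tier 2 (715–1290 kWh): 575 × £0.31 = £178.25
Above 1290 kWh: 537.36 × £0.35 = £188.076
Bill = £545.08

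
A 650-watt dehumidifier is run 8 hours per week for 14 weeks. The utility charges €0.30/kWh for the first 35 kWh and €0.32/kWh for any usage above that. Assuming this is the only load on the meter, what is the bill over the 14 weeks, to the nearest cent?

€22.60

Runtime = 8 h/week × 14 weeks = 112 h
Energy = 0.65 kW × 112 h = 72.8 kWh
Tier 1 (0–35 kWh): 35 × €0.30 = €10.5
Above 35 kWh: 37.8 × €0.32 = €12.096
Bill = €22.60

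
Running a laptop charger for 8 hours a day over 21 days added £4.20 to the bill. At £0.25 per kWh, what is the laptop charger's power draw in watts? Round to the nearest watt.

100 W

Energy = £4.20 ÷ £0.25/kWh = 16.8 kWh
Runtime = 8 h/day × 21 days = 168 h
Power = 16.8 kWh ÷ 168 h = 0.1 kW = 100 W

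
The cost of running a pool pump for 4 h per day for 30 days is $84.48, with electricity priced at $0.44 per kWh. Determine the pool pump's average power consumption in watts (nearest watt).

Energy = $84.48 ÷ $0.44/kWh = 192 kWh
Runtime = 4 h/day × 30 days = 120 h
Power = 192 kWh ÷ 120 h = 1.6 kW = 1600 W

1600 W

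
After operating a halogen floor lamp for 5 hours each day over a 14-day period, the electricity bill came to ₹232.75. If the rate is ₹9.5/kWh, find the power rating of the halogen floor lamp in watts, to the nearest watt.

Energy = ₹232.75 ÷ ₹9.5/kWh = 24.5 kWh
Runtime = 5 h/day × 14 days = 70 h
Power = 24.5 kWh ÷ 70 h = 0.35 kW = 350 W

350 W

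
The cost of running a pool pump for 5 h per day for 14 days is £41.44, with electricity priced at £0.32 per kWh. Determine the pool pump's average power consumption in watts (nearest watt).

1850 W

Energy = £41.44 ÷ £0.32/kWh = 129.5 kWh
Runtime = 5 h/day × 14 days = 70 h
Power = 129.5 kWh ÷ 70 h = 1.85 kW = 1850 W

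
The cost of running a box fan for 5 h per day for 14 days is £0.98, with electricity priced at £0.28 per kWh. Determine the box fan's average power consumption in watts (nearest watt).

Energy = £0.98 ÷ £0.28/kWh = 3.5 kWh
Runtime = 5 h/day × 14 days = 70 h
Power = 3.5 kWh ÷ 70 h = 0.05 kW = 50 W

50 W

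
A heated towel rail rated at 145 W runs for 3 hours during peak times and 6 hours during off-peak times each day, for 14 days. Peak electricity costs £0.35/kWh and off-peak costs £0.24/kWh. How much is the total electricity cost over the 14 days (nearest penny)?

£5.05

Peak energy = 0.145 kW × 3 h × 14 = 6.09 kWh
Off-peak energy = 0.145 kW × 6 h × 14 = 12.18 kWh
Cost = 6.09 × £0.35 + 12.18 × £0.24 = £2.1315 + £2.9232 = £5.05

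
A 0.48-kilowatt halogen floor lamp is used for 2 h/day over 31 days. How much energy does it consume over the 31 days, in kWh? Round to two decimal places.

29.76 kWh

Runtime = 2 h/day × 31 days = 62 h
Energy = 0.48 kW × 62 h = 29.76 kWh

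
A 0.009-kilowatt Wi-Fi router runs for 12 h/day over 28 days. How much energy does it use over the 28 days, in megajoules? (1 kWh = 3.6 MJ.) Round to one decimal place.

10.9 MJ

Runtime = 12 h/day × 28 days = 336 h
Energy = 0.009 kW × 336 h = 3.024 kWh
= 3.024 × 3.6 MJ = 10.9 MJ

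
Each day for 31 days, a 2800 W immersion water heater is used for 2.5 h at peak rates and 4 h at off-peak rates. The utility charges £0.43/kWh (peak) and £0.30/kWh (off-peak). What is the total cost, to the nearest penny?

£197.47

Peak energy = 2.8 kW × 2.5 h × 31 = 217 kWh
Off-peak energy = 2.8 kW × 4 h × 31 = 347.2 kWh
Cost = 217 × £0.43 + 347.2 × £0.30 = £93.31 + £104.16 = £197.47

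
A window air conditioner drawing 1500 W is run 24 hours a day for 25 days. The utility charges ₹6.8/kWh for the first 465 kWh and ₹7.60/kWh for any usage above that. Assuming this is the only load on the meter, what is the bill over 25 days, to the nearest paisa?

Runtime = 24 h × 25 = 600 h
Energy = 1.5 kW × 600 h = 900 kWh
Tier 1 (0–465 kWh): 465 × ₹6.8 = ₹3162
Above 465 kWh: 435 × ₹7.60 = ₹3306
Bill = ₹6468.00

₹6468.00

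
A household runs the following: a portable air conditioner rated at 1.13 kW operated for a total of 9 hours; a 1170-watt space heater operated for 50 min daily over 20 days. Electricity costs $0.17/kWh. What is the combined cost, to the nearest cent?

portable air conditioner: 1.13 kW × 9 h = 10.17 kWh
space heater: Runtime = 50 min × 20 = 1000 min = 16.666666… h
space heater: 1.17 kW × 16.666666… h = 19.5 kWh
Total energy = 29.67 kWh
Cost = 29.67 × $0.17 = $5.04

$5.04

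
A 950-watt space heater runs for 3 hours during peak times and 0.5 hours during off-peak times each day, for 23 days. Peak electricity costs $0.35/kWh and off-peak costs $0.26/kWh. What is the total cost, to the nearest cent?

$25.78

Peak energy = 0.95 kW × 3 h × 23 = 65.55 kWh
Off-peak energy = 0.95 kW × 0.5 h × 23 = 10.925 kWh
Cost = 65.55 × $0.35 + 10.925 × $0.26 = $22.9425 + $2.8405 = $25.78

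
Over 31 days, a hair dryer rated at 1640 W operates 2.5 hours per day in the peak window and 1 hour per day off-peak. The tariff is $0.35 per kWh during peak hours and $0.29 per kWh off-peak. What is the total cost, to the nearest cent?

Peak energy = 1.64 kW × 2.5 h × 31 = 127.1 kWh
Off-peak energy = 1.64 kW × 1 h × 31 = 50.84 kWh
Cost = 127.1 × $0.35 + 50.84 × $0.29 = $44.485 + $14.7436 = $59.23

$59.23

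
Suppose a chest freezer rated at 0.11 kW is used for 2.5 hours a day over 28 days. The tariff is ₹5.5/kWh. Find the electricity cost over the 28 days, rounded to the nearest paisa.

₹42.35

Runtime = 2.5 h/day × 28 days = 70 h
Energy = 0.11 kW × 70 h = 7.7 kWh
Cost = 7.7 kWh × ₹5.5/kWh = ₹42.35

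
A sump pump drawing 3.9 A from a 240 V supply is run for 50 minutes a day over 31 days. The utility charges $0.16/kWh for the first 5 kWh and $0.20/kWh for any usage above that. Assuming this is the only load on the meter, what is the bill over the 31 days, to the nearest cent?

$4.64

Power = 3.9 A × 240 V = 936 W = 0.936 kW
Runtime = 50 min × 31 = 1550 min = 25.833333… h
Energy = 0.936 kW × 25.833333… h = 24.18 kWh
Tier 1 (0–5 kWh): 5 × $0.16 = $0.8
Above 5 kWh: 19.18 × $0.20 = $3.836
Bill = $4.64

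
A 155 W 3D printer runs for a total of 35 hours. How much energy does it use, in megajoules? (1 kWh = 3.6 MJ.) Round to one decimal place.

Energy = 0.155 kW × 35 h = 5.425 kWh
= 5.425 × 3.6 MJ = 19.5 MJ

19.5 MJ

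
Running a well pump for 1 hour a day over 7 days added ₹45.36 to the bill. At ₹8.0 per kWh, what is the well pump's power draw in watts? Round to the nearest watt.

810 W

Energy = ₹45.36 ÷ ₹8.0/kWh = 5.67 kWh
Runtime = 1 h/day × 7 days = 7 h
Power = 5.67 kWh ÷ 7 h = 0.81 kW = 810 W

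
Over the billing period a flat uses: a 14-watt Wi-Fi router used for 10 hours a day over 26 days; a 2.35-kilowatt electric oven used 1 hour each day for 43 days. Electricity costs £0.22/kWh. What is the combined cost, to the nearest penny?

£23.03

Wi-Fi router: Runtime = 10 h/day × 26 days = 260 h
Wi-Fi router: 0.014 kW × 260 h = 3.64 kWh
electric oven: Runtime = 1 h/day × 43 days = 43 h
electric oven: 2.35 kW × 43 h = 101.05 kWh
Total energy = 104.69 kWh
Cost = 104.69 × £0.22 = £23.03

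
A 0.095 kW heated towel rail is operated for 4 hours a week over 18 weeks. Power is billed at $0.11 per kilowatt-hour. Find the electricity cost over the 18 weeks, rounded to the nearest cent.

Runtime = 4 h/week × 18 weeks = 72 h
Energy = 0.095 kW × 72 h = 6.84 kWh
Cost = 6.84 kWh × $0.11/kWh = $0.75

$0.75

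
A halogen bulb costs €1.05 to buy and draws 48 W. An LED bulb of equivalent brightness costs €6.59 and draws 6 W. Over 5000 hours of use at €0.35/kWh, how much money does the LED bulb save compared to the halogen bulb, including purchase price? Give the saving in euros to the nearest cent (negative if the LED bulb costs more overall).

halogen bulb: €1.05 + (48/1000) kW × 5000 h × €0.35 = €1.05 + €84 = €85.05
LED bulb: €6.59 + (6/1000) kW × 5000 h × €0.35 = €6.59 + €10.5 = €17.09
Saving = €85.05 − €17.09 = €67.96

€67.96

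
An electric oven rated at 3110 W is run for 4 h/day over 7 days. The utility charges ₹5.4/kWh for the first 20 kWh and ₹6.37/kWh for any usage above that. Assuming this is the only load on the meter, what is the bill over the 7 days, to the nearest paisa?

Runtime = 4 h/day × 7 days = 28 h
Energy = 3.11 kW × 28 h = 87.08 kWh
Tier 1 (0–20 kWh): 20 × ₹5.4 = ₹108
Above 20 kWh: 67.08 × ₹6.37 = ₹427.2996
Bill = ₹535.30

₹535.30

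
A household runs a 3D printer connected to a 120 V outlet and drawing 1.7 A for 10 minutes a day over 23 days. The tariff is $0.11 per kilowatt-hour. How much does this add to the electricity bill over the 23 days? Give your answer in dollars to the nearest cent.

Power = 1.7 A × 120 V = 204 W = 0.204 kW
Runtime = 10 min × 23 = 230 min = 3.833333… h
Energy = 0.204 kW × 3.833333… h = 0.782 kWh
Cost = 0.782 kWh × $0.11/kWh = $0.09

$0.09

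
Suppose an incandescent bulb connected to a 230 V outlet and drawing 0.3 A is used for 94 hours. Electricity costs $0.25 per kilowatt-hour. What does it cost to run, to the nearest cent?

$1.62

Power = 0.3 A × 230 V = 69 W = 0.069 kW
Energy = 0.069 kW × 94 h = 6.486 kWh
Cost = 6.486 kWh × $0.25/kWh = $1.62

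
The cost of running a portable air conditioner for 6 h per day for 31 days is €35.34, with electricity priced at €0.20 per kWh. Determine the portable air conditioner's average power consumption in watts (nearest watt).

Energy = €35.34 ÷ €0.20/kWh = 176.7 kWh
Runtime = 6 h/day × 31 days = 186 h
Power = 176.7 kWh ÷ 186 h = 0.95 kW = 950 W

950 W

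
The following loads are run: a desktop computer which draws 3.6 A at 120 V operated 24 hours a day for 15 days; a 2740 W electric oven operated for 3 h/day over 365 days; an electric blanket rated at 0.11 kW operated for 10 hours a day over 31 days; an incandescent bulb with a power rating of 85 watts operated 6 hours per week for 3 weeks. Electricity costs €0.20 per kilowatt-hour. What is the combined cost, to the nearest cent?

€638.29

desktop computer: Power = 3.6 A × 120 V = 432 W = 0.432 kW
desktop computer: Runtime = 24 h × 15 = 360 h
desktop computer: 0.432 kW × 360 h = 155.52 kWh
electric oven: Runtime = 3 h/day × 365 days = 1095 h
electric oven: 2.74 kW × 1095 h = 3000.3 kWh
electric blanket: Runtime = 10 h/day × 31 days = 310 h
electric blanket: 0.11 kW × 310 h = 34.1 kWh
incandescent bulb: Runtime = 6 h/week × 3 weeks = 18 h
incandescent bulb: 0.085 kW × 18 h = 1.53 kWh
Total energy = 3191.45 kWh
Cost = 3191.45 × €0.20 = €638.29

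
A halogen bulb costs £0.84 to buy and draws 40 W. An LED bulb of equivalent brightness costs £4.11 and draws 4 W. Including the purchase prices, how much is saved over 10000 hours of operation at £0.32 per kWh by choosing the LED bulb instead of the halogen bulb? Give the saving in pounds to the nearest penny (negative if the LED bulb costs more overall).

halogen bulb: £0.84 + (40/1000) kW × 10000 h × £0.32 = £0.84 + £128 = £128.84
LED bulb: £4.11 + (4/1000) kW × 10000 h × £0.32 = £4.11 + £12.8 = £16.91
Saving = £128.84 − £16.91 = £111.93

£111.93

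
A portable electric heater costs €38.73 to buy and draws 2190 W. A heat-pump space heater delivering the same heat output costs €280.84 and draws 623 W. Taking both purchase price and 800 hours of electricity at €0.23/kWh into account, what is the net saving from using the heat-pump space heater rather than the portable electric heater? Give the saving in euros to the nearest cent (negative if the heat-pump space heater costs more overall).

€46.22

portable electric heater: €38.73 + (2190/1000) kW × 800 h × €0.23 = €38.73 + €402.96 = €441.69
heat-pump space heater: €280.84 + (623/1000) kW × 800 h × €0.23 = €280.84 + €114.632 = €395.472
Saving = €441.69 − €395.472 = €46.218 → €46.22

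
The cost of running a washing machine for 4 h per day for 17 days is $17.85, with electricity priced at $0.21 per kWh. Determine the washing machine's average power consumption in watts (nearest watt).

1250 W

Energy = $17.85 ÷ $0.21/kWh = 85 kWh
Runtime = 4 h/day × 17 days = 68 h
Power = 85 kWh ÷ 68 h = 1.25 kW = 1250 W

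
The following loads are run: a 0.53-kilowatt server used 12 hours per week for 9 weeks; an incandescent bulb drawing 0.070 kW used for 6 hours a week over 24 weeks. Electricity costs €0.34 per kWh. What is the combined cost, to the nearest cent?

€22.89

server: Runtime = 12 h/week × 9 weeks = 108 h
server: 0.53 kW × 108 h = 57.24 kWh
incandescent bulb: Runtime = 6 h/week × 24 weeks = 144 h
incandescent bulb: 0.07 kW × 144 h = 10.08 kWh
Total energy = 67.32 kWh
Cost = 67.32 × €0.34 = €22.89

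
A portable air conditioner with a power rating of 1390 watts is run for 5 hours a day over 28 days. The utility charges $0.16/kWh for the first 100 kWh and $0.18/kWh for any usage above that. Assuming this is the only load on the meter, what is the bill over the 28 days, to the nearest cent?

$33.03

Runtime = 5 h/day × 28 days = 140 h
Energy = 1.39 kW × 140 h = 194.6 kWh
Tier 1 (0–100 kWh): 100 × $0.16 = $16
Above 100 kWh: 94.6 × $0.18 = $17.028
Bill = $33.03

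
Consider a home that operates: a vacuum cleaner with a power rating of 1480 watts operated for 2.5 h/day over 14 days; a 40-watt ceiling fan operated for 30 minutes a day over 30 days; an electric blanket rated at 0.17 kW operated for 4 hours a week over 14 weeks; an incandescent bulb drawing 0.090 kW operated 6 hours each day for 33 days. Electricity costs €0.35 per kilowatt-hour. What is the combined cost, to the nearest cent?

€27.91

vacuum cleaner: Runtime = 2.5 h/day × 14 days = 35 h
vacuum cleaner: 1.48 kW × 35 h = 51.8 kWh
ceiling fan: Runtime = 30 min × 30 = 900 min = 15 h
ceiling fan: 0.04 kW × 15 h = 0.6 kWh
electric blanket: Runtime = 4 h/week × 14 weeks = 56 h
electric blanket: 0.17 kW × 56 h = 9.52 kWh
incandescent bulb: Runtime = 6 h/day × 33 days = 198 h
incandescent bulb: 0.09 kW × 198 h = 17.82 kWh
Total energy = 79.74 kWh
Cost = 79.74 × €0.35 = €27.91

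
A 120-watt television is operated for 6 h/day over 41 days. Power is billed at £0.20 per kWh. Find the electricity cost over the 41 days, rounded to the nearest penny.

Runtime = 6 h/day × 41 days = 246 h
Energy = 0.12 kW × 246 h = 29.52 kWh
Cost = 29.52 kWh × £0.20/kWh = £5.90

£5.90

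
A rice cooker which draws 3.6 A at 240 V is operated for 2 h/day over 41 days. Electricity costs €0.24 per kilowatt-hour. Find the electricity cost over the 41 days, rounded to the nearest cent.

€17.00

Power = 3.6 A × 240 V = 864 W = 0.864 kW
Runtime = 2 h/day × 41 days = 82 h
Energy = 0.864 kW × 82 h = 70.848 kWh
Cost = 70.848 kWh × €0.24/kWh = €17.00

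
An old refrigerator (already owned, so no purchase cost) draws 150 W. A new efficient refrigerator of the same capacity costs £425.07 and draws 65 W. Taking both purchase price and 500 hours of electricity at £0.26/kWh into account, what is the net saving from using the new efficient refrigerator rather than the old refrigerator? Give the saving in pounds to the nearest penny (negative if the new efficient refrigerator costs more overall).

old refrigerator: £0.00 + (150/1000) kW × 500 h × £0.26 = £0.00 + £19.5 = £19.5
new efficient refrigerator: £425.07 + (65/1000) kW × 500 h × £0.26 = £425.07 + £8.45 = £433.52
Saving = £19.5 − £433.52 = −£414.02

-£414.02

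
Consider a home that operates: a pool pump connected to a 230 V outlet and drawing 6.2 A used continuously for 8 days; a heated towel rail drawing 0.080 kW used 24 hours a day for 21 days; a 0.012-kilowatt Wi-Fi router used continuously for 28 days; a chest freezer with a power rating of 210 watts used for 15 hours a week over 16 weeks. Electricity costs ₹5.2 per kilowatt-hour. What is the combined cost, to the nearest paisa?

₹1937.40

pool pump: Power = 6.2 A × 230 V = 1426 W = 1.426 kW
pool pump: Runtime = 24 h × 8 = 192 h
pool pump: 1.426 kW × 192 h = 273.792 kWh
heated towel rail: Runtime = 24 h × 21 = 504 h
heated towel rail: 0.08 kW × 504 h = 40.32 kWh
Wi-Fi router: Runtime = 24 h × 28 = 672 h
Wi-Fi router: 0.012 kW × 672 h = 8.064 kWh
chest freezer: Runtime = 15 h/week × 16 weeks = 240 h
chest freezer: 0.21 kW × 240 h = 50.4 kWh
Total energy = 372.576 kWh
Cost = 372.576 × ₹5.2 = ₹1937.40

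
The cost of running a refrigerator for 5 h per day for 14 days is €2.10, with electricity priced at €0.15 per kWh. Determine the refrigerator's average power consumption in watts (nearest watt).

Energy = €2.10 ÷ €0.15/kWh = 14 kWh
Runtime = 5 h/day × 14 days = 70 h
Power = 14 kWh ÷ 70 h = 0.2 kW = 200 W

200 W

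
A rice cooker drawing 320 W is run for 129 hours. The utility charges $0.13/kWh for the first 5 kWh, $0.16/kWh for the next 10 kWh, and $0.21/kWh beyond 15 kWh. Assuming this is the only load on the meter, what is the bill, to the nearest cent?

Energy = 0.32 kW × 129 h = 41.28 kWh
Tier 1 (0–5 kWh): 5 × $0.13 = $0.65
Tier 2 (5–15 kWh): 10 × $0.16 = $1.6
Above 15 kWh: 26.28 × $0.21 = $5.5188
Bill = $7.77

$7.77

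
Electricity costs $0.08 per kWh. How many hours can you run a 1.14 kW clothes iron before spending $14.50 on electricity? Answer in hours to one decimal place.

159.0 h

Energy available = $14.50 ÷ $0.08/kWh = 181.25 kWh
Hours = 181.25 kWh ÷ 1.14 kW = 159.0 h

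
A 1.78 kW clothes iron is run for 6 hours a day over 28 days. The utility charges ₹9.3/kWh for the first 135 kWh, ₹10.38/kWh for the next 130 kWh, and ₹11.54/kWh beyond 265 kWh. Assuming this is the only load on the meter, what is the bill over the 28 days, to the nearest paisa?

₹2997.72

Runtime = 6 h/day × 28 days = 168 h
Energy = 1.78 kW × 168 h = 299.04 kWh
Tier 1 (0–135 kWh): 135 × ₹9.3 = ₹1255.5
Tier 2 (135–265 kWh): 130 × ₹10.38 = ₹1349.4
Above 265 kWh: 34.04 × ₹11.54 = ₹392.8216
Bill = ₹2997.72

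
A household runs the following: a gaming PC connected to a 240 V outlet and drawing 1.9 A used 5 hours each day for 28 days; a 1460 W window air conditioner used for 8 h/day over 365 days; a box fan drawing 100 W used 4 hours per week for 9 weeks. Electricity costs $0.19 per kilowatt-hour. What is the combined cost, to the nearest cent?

gaming PC: Power = 1.9 A × 240 V = 456 W = 0.456 kW
gaming PC: Runtime = 5 h/day × 28 days = 140 h
gaming PC: 0.456 kW × 140 h = 63.84 kWh
window air conditioner: Runtime = 8 h/day × 365 days = 2920 h
window air conditioner: 1.46 kW × 2920 h = 4263.2 kWh
box fan: Runtime = 4 h/week × 9 weeks = 36 h
box fan: 0.1 kW × 36 h = 3.6 kWh
Total energy = 4330.64 kWh
Cost = 4330.64 × $0.19 = $822.82

$822.82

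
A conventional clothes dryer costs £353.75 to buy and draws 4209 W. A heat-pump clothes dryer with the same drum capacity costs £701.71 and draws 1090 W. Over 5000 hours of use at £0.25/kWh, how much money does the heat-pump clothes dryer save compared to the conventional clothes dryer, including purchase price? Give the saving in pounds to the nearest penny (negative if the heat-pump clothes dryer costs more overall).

£3550.79

conventional clothes dryer: £353.75 + (4209/1000) kW × 5000 h × £0.25 = £353.75 + £5261.25 = £5615
heat-pump clothes dryer: £701.71 + (1090/1000) kW × 5000 h × £0.25 = £701.71 + £1362.5 = £2064.21
Saving = £5615 − £2064.21 = £3550.79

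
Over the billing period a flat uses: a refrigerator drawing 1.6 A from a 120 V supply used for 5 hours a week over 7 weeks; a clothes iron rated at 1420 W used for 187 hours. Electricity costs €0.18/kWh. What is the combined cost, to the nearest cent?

€49.01

refrigerator: Power = 1.6 A × 120 V = 192 W = 0.192 kW
refrigerator: Runtime = 5 h/week × 7 weeks = 35 h
refrigerator: 0.192 kW × 35 h = 6.72 kWh
clothes iron: 1.42 kW × 187 h = 265.54 kWh
Total energy = 272.26 kWh
Cost = 272.26 × €0.18 = €49.01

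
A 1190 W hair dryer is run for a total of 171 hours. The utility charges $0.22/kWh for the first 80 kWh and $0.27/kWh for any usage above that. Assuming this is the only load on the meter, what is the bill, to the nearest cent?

$50.94

Energy = 1.19 kW × 171 h = 203.49 kWh
Tier 1 (0–80 kWh): 80 × $0.22 = $17.6
Above 80 kWh: 123.49 × $0.27 = $33.3423
Bill = $50.94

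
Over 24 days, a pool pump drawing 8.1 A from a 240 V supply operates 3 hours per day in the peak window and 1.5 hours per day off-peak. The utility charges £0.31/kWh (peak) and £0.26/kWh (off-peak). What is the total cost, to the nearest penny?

£61.59

Power = 8.1 A × 240 V = 1944 W = 1.944 kW
Peak energy = 1.944 kW × 3 h × 24 = 139.968 kWh
Off-peak energy = 1.944 kW × 1.5 h × 24 = 69.984 kWh
Cost = 139.968 × £0.31 + 69.984 × £0.26 = £43.39008 + £18.19584 = £61.59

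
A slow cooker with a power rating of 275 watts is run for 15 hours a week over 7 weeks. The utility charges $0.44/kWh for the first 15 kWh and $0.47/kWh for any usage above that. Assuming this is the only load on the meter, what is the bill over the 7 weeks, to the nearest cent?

$13.12

Runtime = 15 h/week × 7 weeks = 105 h
Energy = 0.275 kW × 105 h = 28.875 kWh
Tier 1 (0–15 kWh): 15 × $0.44 = $6.6
Above 15 kWh: 13.875 × $0.47 = $6.52125
Bill = $13.12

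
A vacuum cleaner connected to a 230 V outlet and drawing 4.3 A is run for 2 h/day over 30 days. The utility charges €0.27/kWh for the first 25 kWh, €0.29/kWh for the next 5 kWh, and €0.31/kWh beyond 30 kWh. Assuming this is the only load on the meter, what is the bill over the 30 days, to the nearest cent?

Power = 4.3 A × 230 V = 989 W = 0.989 kW
Runtime = 2 h/day × 30 days = 60 h
Energy = 0.989 kW × 60 h = 59.34 kWh
Tier 1 (0–25 kWh): 25 × €0.27 = €6.75
Tier 2 (25–30 kWh): 5 × €0.29 = €1.45
Above 30 kWh: 29.34 × €0.31 = €9.0954
Bill = €17.30

€17.30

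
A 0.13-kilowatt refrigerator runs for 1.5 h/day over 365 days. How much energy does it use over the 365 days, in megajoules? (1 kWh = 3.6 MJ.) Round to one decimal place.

256.2 MJ

Runtime = 1.5 h/day × 365 days = 547.5 h
Energy = 0.13 kW × 547.5 h = 71.175 kWh
= 71.175 × 3.6 MJ = 256.2 MJ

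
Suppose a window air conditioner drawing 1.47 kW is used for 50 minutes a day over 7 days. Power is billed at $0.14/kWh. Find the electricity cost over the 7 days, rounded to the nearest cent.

Runtime = 50 min × 7 = 350 min = 5.833333… h
Energy = 1.47 kW × 5.833333… h = 8.575 kWh
Cost = 8.575 kWh × $0.14/kWh = $1.20

$1.20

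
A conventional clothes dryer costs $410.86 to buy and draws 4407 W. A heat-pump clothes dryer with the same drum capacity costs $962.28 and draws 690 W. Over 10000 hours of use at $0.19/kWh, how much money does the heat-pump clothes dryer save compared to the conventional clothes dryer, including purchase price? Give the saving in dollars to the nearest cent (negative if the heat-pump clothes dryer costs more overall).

conventional clothes dryer: $410.86 + (4407/1000) kW × 10000 h × $0.19 = $410.86 + $8373.3 = $8784.16
heat-pump clothes dryer: $962.28 + (690/1000) kW × 10000 h × $0.19 = $962.28 + $1311 = $2273.28
Saving = $8784.16 − $2273.28 = $6510.88

$6510.88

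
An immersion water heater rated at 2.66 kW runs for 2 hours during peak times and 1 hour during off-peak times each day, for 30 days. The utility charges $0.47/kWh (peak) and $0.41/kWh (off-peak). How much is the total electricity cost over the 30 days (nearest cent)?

$107.73

Peak energy = 2.66 kW × 2 h × 30 = 159.6 kWh
Off-peak energy = 2.66 kW × 1 h × 30 = 79.8 kWh
Cost = 159.6 × $0.47 + 79.8 × $0.41 = $75.012 + $32.718 = $107.73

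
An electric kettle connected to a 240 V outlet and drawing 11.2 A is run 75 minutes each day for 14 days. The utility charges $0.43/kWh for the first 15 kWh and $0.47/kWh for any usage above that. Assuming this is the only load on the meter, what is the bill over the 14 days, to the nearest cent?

Power = 11.2 A × 240 V = 2688 W = 2.688 kW
Runtime = 75 min × 14 = 1050 min = 17.5 h
Energy = 2.688 kW × 17.5 h = 47.04 kWh
Tier 1 (0–15 kWh): 15 × $0.43 = $6.45
Above 15 kWh: 32.04 × $0.47 = $15.0588
Bill = $21.51

$21.51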